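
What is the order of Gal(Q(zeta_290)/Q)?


|Gal(Q(zeta_290)/Q)| = phi(290)
= 112

112


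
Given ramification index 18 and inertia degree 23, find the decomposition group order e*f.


|D_P| = e * f
= 18 * 23
= 414

414


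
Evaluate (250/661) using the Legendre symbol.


p = 661 is prime, so compute (250/661) with the reciprocity algorithm (Jacobi-symbol steps: pull out 2s via (2/n), flip via reciprocity, reduce):
  pull out 2: (2/661) = -1  (since 661 mod 8 = 5)
  reciprocity: (125/661) -> +(661/125)
  reduce: (36/125)
  pull out 2: (2/125) = -1  (since 125 mod 8 = 5)
  pull out 2: (2/125) = -1  (since 125 mod 8 = 5)
  reciprocity: (9/125) -> +(125/9)
  reduce: (8/9)
  pull out 2: (2/9) = +1  (since 9 mod 8 = 1)
  pull out 2: (2/9) = +1  (since 9 mod 8 = 1)
  pull out 2: (2/9) = +1  (since 9 mod 8 = 1)
  (1/9) = 1
Product of signs = -1
(250/661) = -1

-1


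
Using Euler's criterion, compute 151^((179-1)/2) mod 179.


p = 179 is prime and the exponent is (p-1)/2 = 89, so by Euler's criterion 151^89 = (151/179) = +1 or -1 mod 179.
Compute by square-and-multiply:
  89 = 64 + 16 + 8 + 1 (binary 1011001)
  Repeated squaring mod 179: 151^1 = 151, 151^2 = 68, 151^4 = 149, 151^8 = 5, 151^16 = 25, 151^32 = 88, 151^64 = 47
  151^89 = 151^64 * 151^16 * 151^8 * 151^1 = 47 * 25 * 5 * 151 mod 179
    47 * 25 = 1175 = 101 mod 179
    101 * 5 = 505 = 147 mod 179
    147 * 151 = 22197 = 1 mod 179
  151^89 = 1 mod 179
Result 1: 151 is a quadratic residue mod 179.
151^89 mod 179 = 1

1


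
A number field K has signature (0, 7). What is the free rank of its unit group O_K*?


By Dirichlet's unit theorem:
rank = r1 + r2 - 1
= 0 + 7 - 1
= 6

6


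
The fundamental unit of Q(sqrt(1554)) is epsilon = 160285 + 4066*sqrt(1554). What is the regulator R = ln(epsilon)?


epsilon = 160285 + 4066*sqrt(1554)
= 320570.0000
R = ln(320570.0000)
= 12.6779

12.6779


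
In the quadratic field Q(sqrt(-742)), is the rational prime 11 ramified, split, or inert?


K = Q(sqrt(-742)). Since d mod 4 = 2, disc(K) = -2968.
Check p | disc: -2968 mod 11 = 2.
p does not divide disc. Compute Legendre symbol (d/p):
6^((11-1)/2) mod 11 = -1
(d/p) = -1, so p is inert: (p) stays prime with e=1, f=2, g=1.
Therefore p is inert.

inert


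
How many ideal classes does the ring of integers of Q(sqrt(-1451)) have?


K = Q(sqrt(-1451)). d mod 4 = 1, so D = disc(K) = d = -1451
h(K) equals the number of primitive reduced positive-definite forms (a, b, c) = a*x^2 + b*x*y + c*y^2 with b^2 - 4ac = D,
where reduced means |b| <= a <= c, with b >= 0 whenever |b| = a or a = c, and primitive means gcd(a, b, c) = 1.
Reduced forces 3a^2 <= |D| = 1451, so 1 <= a <= 21; b must have the parity of D, and c = (b^2 - D)/(4a) must be an integer >= a.
Enumerate a = 1..21, b in [-a, a]:
  a=1: (1, 1, 363)  [1]
  a=2: none
  a=3: (3, -1, 121), (3, 1, 121)  [2]
  a=4: none
  a=5: (5, -3, 73), (5, 3, 73)  [2]
  a=6..8: none
  a=9: (9, -5, 41), (9, 5, 41)  [2]
  a=10: none
  a=11: (11, -1, 33), (11, 1, 33)  [2]
  a=12..14: none
  a=15: (15, -13, 27), (15, -7, 25), (15, 7, 25), (15, 13, 27)  [4]
  a=16..21: none
Total reduced forms: 1 + 2 + 2 + 2 + 2 + 4 = 13
h = 13

13


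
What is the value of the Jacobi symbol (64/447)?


Compute (64/447) via quadratic reciprocity:
  pull out 2: (2/447) = +1  (since 447 mod 8 = 7)
  pull out 2: (2/447) = +1  (since 447 mod 8 = 7)
  pull out 2: (2/447) = +1  (since 447 mod 8 = 7)
  pull out 2: (2/447) = +1  (since 447 mod 8 = 7)
  pull out 2: (2/447) = +1  (since 447 mod 8 = 7)
  pull out 2: (2/447) = +1  (since 447 mod 8 = 7)
  (1/447) = 1
Product of signs = 1

1


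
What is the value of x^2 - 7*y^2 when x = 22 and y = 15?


x^2 - d*y^2
= 22^2 - 7*15^2
= 484 - 1575
= -1091

-1091


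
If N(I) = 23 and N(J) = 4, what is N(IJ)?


N(IJ) = N(I) * N(J)
= 23 * 4
= 92

92


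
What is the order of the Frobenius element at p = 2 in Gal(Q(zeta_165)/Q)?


The Frobenius at p in Gal(Q(zeta_n)/Q) = (Z/nZ)* is the class of p, so its order is ord_165(2), the smallest k >= 1 with 2^k = 1 mod 165.
n = 165 = 3 * 5 * 11, phi(165) = 80; the order divides phi(n).
Divisors of 80: 1, 2, 4, 5, 8, 10, 16, 20, 40, 80
Repeated squaring mod 165: 2^1 = 2, 2^2 = 4, 2^4 = 16, 2^8 = 91, 2^16 = 31, 2^32 = 136, 2^64 = 16
Test divisors in increasing order:
  k=1: 2^1 = 2 mod 165
  k=2: 2^2 = 4 mod 165
  k=4: 2^4 = 16 mod 165
  k=5: 2^5 = 16 * 2 = 32 mod 165
  k=8: 2^8 = 91 mod 165
  k=10: 2^10 = 91 * 4 = 34 mod 165
  k=16: 2^16 = 31 mod 165
  k=20: 2^20 = 31 * 16 = 1 mod 165  <- first divisor giving 1
Order = 20

20


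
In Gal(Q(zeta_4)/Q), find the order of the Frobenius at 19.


The Frobenius at p in Gal(Q(zeta_n)/Q) = (Z/nZ)* is the class of p, so its order is ord_4(19), the smallest k >= 1 with 19^k = 1 mod 4.
n = 4 = 2^2, phi(4) = 2; the order divides phi(n).
Divisors of 2: 1, 2
Repeated squaring mod 4: 19^1 = 3, 19^2 = 1
Test divisors in increasing order:
  k=1: 19^1 = 3 mod 4
  k=2: 19^2 = 1 mod 4  <- first divisor giving 1
Order = 2

2


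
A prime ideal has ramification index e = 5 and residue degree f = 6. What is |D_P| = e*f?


|D_P| = e * f
= 5 * 6
= 30

30


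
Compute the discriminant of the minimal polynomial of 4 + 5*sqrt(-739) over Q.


The element 4 + 5*sqrt(-739) has minimal polynomial:
x^2 - 8*x + 18491
Discriminant = (-8)^2 - 4*(18491)
= 64 - 73964
= -73900

-73900


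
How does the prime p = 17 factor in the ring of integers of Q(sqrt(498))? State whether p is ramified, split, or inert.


K = Q(sqrt(498)). Since d mod 4 = 2, disc(K) = 1992.
Check p | disc: 1992 mod 17 = 3.
p does not divide disc. Compute Legendre symbol (d/p):
5^((17-1)/2) mod 17 = -1
(d/p) = -1, so p is inert: (p) stays prime with e=1, f=2, g=1.
Therefore p is inert.

inert


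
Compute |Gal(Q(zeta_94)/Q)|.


|Gal(Q(zeta_94)/Q)| = phi(94)
= 46

46


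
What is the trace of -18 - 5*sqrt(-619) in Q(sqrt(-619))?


Tr(a + b*sqrt(d)) = (a + b*sqrt(d)) + (a - b*sqrt(d)) = 2a
= 2 * (-18)
= -36

-36


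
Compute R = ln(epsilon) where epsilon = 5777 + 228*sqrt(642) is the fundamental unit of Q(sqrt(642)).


epsilon = 5777 + 228*sqrt(642)
= 11553.9999
R = ln(11553.9999)
= 9.3548

9.3548


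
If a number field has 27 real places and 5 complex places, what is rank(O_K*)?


By Dirichlet's unit theorem:
rank = r1 + r2 - 1
= 27 + 5 - 1
= 31

31


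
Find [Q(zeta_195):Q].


The degree equals Euler's totient phi(195).
195 = 3 * 5 * 13
phi(195) = 96

96


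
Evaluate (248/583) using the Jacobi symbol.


Compute (248/583) via quadratic reciprocity:
  pull out 2: (2/583) = +1  (since 583 mod 8 = 7)
  pull out 2: (2/583) = +1  (since 583 mod 8 = 7)
  pull out 2: (2/583) = +1  (since 583 mod 8 = 7)
  reciprocity: (31/583) -> -(583/31)
  reduce: (25/31)
  reciprocity: (25/31) -> +(31/25)
  reduce: (6/25)
  pull out 2: (2/25) = +1  (since 25 mod 8 = 1)
  reciprocity: (3/25) -> +(25/3)
  reduce: (1/3)
  (1/3) = 1
Product of signs = -1

-1


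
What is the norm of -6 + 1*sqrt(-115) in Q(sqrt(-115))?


N(a + b*sqrt(d)) = a^2 - d*b^2
= (-6)^2 - (-115)*(1)^2
= 36 + 115
= 151

151


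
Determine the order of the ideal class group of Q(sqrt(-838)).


K = Q(sqrt(-838)). d mod 4 = 2, so D = disc(K) = 4d = -3352
h(K) equals the number of primitive reduced positive-definite forms (a, b, c) = a*x^2 + b*x*y + c*y^2 with b^2 - 4ac = D,
where reduced means |b| <= a <= c, with b >= 0 whenever |b| = a or a = c, and primitive means gcd(a, b, c) = 1.
Reduced forces 3a^2 <= |D| = 3352, so 1 <= a <= 33; b must have the parity of D, and c = (b^2 - D)/(4a) must be an integer >= a.
Enumerate a = 1..33, b in [-a, a]:
  a=1: (1, 0, 838)  [1]
  a=2: (2, 0, 419)  [1]
  a=3..6: none
  a=7: (7, -6, 121), (7, 6, 121)  [2]
  a=8..10: none
  a=11: (11, -6, 77), (11, 6, 77)  [2]
  a=12..13: none
  a=14: (14, -8, 61), (14, 8, 61)  [2]
  a=15..18: none
  a=19: (19, -12, 46), (19, 12, 46)  [2]
  a=20..21: none
  a=22: (22, -16, 41), (22, 16, 41)  [2]
  a=23: (23, -12, 38), (23, 12, 38)  [2]
  a=24..33: none
Total reduced forms: 1 + 1 + 2 + 2 + 2 + 2 + 2 + 2 = 14
h = 14

14


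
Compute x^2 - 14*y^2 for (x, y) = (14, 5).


x^2 - d*y^2
= 14^2 - 14*5^2
= 196 - 350
= -154

-154


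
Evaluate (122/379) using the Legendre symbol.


p = 379 is prime, so compute (122/379) with the reciprocity algorithm (Jacobi-symbol steps: pull out 2s via (2/n), flip via reciprocity, reduce):
  pull out 2: (2/379) = -1  (since 379 mod 8 = 3)
  reciprocity: (61/379) -> +(379/61)
  reduce: (13/61)
  reciprocity: (13/61) -> +(61/13)
  reduce: (9/13)
  reciprocity: (9/13) -> +(13/9)
  reduce: (4/9)
  pull out 2: (2/9) = +1  (since 9 mod 8 = 1)
  pull out 2: (2/9) = +1  (since 9 mod 8 = 1)
  (1/9) = 1
Product of signs = -1
(122/379) = -1

-1


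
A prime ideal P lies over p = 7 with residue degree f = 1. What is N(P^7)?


N(P^a) = p^(a*f)
= 7^(7*1)
= 7^7
= 823543

823543


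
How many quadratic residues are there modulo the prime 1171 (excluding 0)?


For prime p, the number of non-zero quadratic residues is (p-1)/2.
= (1171-1)/2
= 585

585


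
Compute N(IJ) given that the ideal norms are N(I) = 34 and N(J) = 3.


N(IJ) = N(I) * N(J)
= 34 * 3
= 102

102


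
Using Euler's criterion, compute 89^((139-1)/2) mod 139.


p = 139 is prime and the exponent is (p-1)/2 = 69, so by Euler's criterion 89^69 = (89/139) = +1 or -1 mod 139.
Compute by square-and-multiply:
  69 = 64 + 4 + 1 (binary 1000101)
  Repeated squaring mod 139: 89^1 = 89, 89^2 = 137, 89^4 = 4, 89^8 = 16, 89^16 = 117, 89^32 = 67, 89^64 = 41
  89^69 = 89^64 * 89^4 * 89^1 = 41 * 4 * 89 mod 139
    41 * 4 = 164 = 25 mod 139
    25 * 89 = 2225 = 1 mod 139
  89^69 = 1 mod 139
Result 1: 89 is a quadratic residue mod 139.
89^69 mod 139 = 1

1


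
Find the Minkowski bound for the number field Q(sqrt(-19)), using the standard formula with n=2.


d = -19, d mod 4 = 1, so disc(K) = d = -19; |disc(K)| = 19
Imaginary quadratic field, so n = 2, s = r2 = 1, r1 = 0
M = (n!/n^n) * (4/pi)^s * sqrt(|disc(K)|) = (2!/2^2) * (4/pi)^1 * sqrt(19)
= 0.5 * 1.273240 * 4.358899
= 2.7750

2.7750


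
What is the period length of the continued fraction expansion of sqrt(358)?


Run the CF algorithm for sqrt(358).
a_0 = floor(sqrt(358)) = 18; set m_0=0, q_0=1.
Recurrence: m' = q*a - m,  q' = (d - m'^2)/q,  a' = floor((a_0 + m')/q').
  step 1: m=18, q=34, a=1
  step 2: m=16, q=3, a=11
  step 3: m=17, q=23, a=1
  step 4: m=6, q=14, a=1
  step 5: m=8, q=21, a=1
  step 6: m=13, q=9, a=3
  step 7: m=14, q=18, a=1
  step 8: m=4, q=19, a=1
  step 9: m=15, q=7, a=4
  step 10: m=13, q=27, a=1
  step 11: m=14, q=6, a=5
  step 12: m=16, q=17, a=2
  step 13: m=18, q=2, a=18
  step 14: m=18, q=17, a=2
  step 15: m=16, q=6, a=5
  step 16: m=14, q=27, a=1
  step 17: m=13, q=7, a=4
  step 18: m=15, q=19, a=1
  step 19: m=4, q=18, a=1
  step 20: m=14, q=9, a=3
  step 21: m=13, q=21, a=1
  step 22: m=8, q=14, a=1
  step 23: m=6, q=23, a=1
  step 24: m=17, q=3, a=11
  step 25: m=16, q=34, a=1
  step 26: m=18, q=1, a=36
a_26 = 2*a_0 = 36, so the period closes here.
sqrt(358) = [18; 1, 11, 1, 1, 1, 3, 1, 1, 4, 1, 5, 2, 18, 2, 5, 1, 4, 1, 1, 3, 1, 1, 1, 11, 1, 36]
Period length = 26

26


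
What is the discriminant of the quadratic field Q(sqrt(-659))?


For K = Q(sqrt(d)) with d squarefree: disc(K) = d if d = 1 mod 4, and disc(K) = 4d if d = 2 or 3 mod 4.
Here d = -659, and d mod 4 = 1.
d = 1 mod 4 (O_K = Z[(1+sqrt(d))/2]), so disc(K) = d = -659

-659


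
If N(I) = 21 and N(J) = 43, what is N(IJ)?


N(IJ) = N(I) * N(J)
= 21 * 43
= 903

903


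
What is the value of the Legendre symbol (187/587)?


p = 587 is prime, so compute (187/587) with the reciprocity algorithm (Jacobi-symbol steps: pull out 2s via (2/n), flip via reciprocity, reduce):
  reciprocity: (187/587) -> -(587/187)
  reduce: (26/187)
  pull out 2: (2/187) = -1  (since 187 mod 8 = 3)
  reciprocity: (13/187) -> +(187/13)
  reduce: (5/13)
  reciprocity: (5/13) -> +(13/5)
  reduce: (3/5)
  reciprocity: (3/5) -> +(5/3)
  reduce: (2/3)
  pull out 2: (2/3) = -1  (since 3 mod 8 = 3)
  (1/3) = 1
Product of signs = -1
(187/587) = -1

-1


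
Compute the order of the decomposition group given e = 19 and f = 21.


|D_P| = e * f
= 19 * 21
= 399

399


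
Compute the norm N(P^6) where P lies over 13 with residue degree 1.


N(P^a) = p^(a*f)
= 13^(6*1)
= 13^6
= 4826809

4826809


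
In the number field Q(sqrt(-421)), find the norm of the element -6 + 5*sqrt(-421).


N(a + b*sqrt(d)) = a^2 - d*b^2
= (-6)^2 - (-421)*(5)^2
= 36 + 10525
= 10561

10561


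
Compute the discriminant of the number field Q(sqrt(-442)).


For K = Q(sqrt(d)) with d squarefree: disc(K) = d if d = 1 mod 4, and disc(K) = 4d if d = 2 or 3 mod 4.
Here d = -442, and d mod 4 = 2.
d = 2 mod 4, not 1 (O_K = Z[sqrt(d)]), so disc(K) = 4d = 4 * (-442) = -1768

-1768


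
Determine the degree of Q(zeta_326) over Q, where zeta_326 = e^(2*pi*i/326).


The degree equals Euler's totient phi(326).
326 = 2 * 163
phi(326) = 162

162


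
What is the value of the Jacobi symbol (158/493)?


Compute (158/493) via quadratic reciprocity:
  pull out 2: (2/493) = -1  (since 493 mod 8 = 5)
  reciprocity: (79/493) -> +(493/79)
  reduce: (19/79)
  reciprocity: (19/79) -> -(79/19)
  reduce: (3/19)
  reciprocity: (3/19) -> -(19/3)
  reduce: (1/3)
  (1/3) = 1
Product of signs = -1

-1


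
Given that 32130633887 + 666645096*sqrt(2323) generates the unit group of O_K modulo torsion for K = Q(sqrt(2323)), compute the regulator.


epsilon = 32130633887 + 666645096*sqrt(2323)
= 6.4261e+10
R = ln(6.4261e+10)
= 24.8862

24.8862


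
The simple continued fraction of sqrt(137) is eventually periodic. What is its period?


Run the CF algorithm for sqrt(137).
a_0 = floor(sqrt(137)) = 11; set m_0=0, q_0=1.
Recurrence: m' = q*a - m,  q' = (d - m'^2)/q,  a' = floor((a_0 + m')/q').
  step 1: m=11, q=16, a=1
  step 2: m=5, q=7, a=2
  step 3: m=9, q=8, a=2
  step 4: m=7, q=11, a=1
  step 5: m=4, q=11, a=1
  step 6: m=7, q=8, a=2
  step 7: m=9, q=7, a=2
  step 8: m=5, q=16, a=1
  step 9: m=11, q=1, a=22
a_9 = 2*a_0 = 22, so the period closes here.
sqrt(137) = [11; 1, 2, 2, 1, 1, 2, 2, 1, 22]
Period length = 9

9


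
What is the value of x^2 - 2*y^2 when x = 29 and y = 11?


x^2 - d*y^2
= 29^2 - 2*11^2
= 841 - 242
= 599

599


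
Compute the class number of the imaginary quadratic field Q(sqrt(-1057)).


K = Q(sqrt(-1057)). d mod 4 = 3, so D = disc(K) = 4d = -4228
h(K) equals the number of primitive reduced positive-definite forms (a, b, c) = a*x^2 + b*x*y + c*y^2 with b^2 - 4ac = D,
where reduced means |b| <= a <= c, with b >= 0 whenever |b| = a or a = c, and primitive means gcd(a, b, c) = 1.
Reduced forces 3a^2 <= |D| = 4228, so 1 <= a <= 37; b must have the parity of D, and c = (b^2 - D)/(4a) must be an integer >= a.
Enumerate a = 1..37, b in [-a, a]:
  a=1: (1, 0, 1057)  [1]
  a=2: (2, 2, 529)  [1]
  a=3..6: none
  a=7: (7, 0, 151)  [1]
  a=8..12: none
  a=13: (13, -6, 82), (13, 6, 82)  [2]
  a=14: (14, 14, 79)  [1]
  a=15..18: none
  a=19: (19, -16, 59), (19, 16, 59)  [2]
  a=20..22: none
  a=23: (23, -2, 46), (23, 2, 46)  [2]
  a=24..25: none
  a=26: (26, -6, 41), (26, 6, 41)  [2]
  a=27..28: none
  a=29: (29, -8, 37), (29, 8, 37)  [2]
  a=30: none
  a=31: (31, -22, 38), (31, 22, 38)  [2]
  a=32..37: none
Total reduced forms: 1 + 1 + 1 + 2 + 1 + 2 + 2 + 2 + 2 + 2 = 16
h = 16

16


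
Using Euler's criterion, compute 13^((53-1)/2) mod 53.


p = 53 is prime and the exponent is (p-1)/2 = 26, so by Euler's criterion 13^26 = (13/53) = +1 or -1 mod 53.
Compute by square-and-multiply:
  26 = 16 + 8 + 2 (binary 11010)
  Repeated squaring mod 53: 13^1 = 13, 13^2 = 10, 13^4 = 47, 13^8 = 36, 13^16 = 24
  13^26 = 13^16 * 13^8 * 13^2 = 24 * 36 * 10 mod 53
    24 * 36 = 864 = 16 mod 53
    16 * 10 = 160 = 1 mod 53
  13^26 = 1 mod 53
Result 1: 13 is a quadratic residue mod 53.
13^26 mod 53 = 1

1


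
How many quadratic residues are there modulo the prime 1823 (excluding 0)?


For prime p, the number of non-zero quadratic residues is (p-1)/2.
= (1823-1)/2
= 911

911


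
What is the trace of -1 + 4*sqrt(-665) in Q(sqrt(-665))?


Tr(a + b*sqrt(d)) = (a + b*sqrt(d)) + (a - b*sqrt(d)) = 2a
= 2 * (-1)
= -2

-2


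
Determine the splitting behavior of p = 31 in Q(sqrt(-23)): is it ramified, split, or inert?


K = Q(sqrt(-23)). Since d mod 4 = 1, disc(K) = -23.
Check p | disc: -23 mod 31 = 8.
p does not divide disc. Compute Legendre symbol (d/p):
8^((31-1)/2) mod 31 = 1
(d/p) = 1, so p splits: (p) = P*P' with e=1, f=1, g=2.
Therefore p is split.

split


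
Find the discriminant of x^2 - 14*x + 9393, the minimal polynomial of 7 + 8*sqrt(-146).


The element 7 + 8*sqrt(-146) has minimal polynomial:
x^2 - 14*x + 9393
Discriminant = (-14)^2 - 4*(9393)
= 196 - 37572
= -37376

-37376


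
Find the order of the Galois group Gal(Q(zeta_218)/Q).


|Gal(Q(zeta_218)/Q)| = phi(218)
= 108

108


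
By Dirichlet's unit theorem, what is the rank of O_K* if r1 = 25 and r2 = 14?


By Dirichlet's unit theorem:
rank = r1 + r2 - 1
= 25 + 14 - 1
= 38

38


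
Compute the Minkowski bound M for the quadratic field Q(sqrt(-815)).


d = -815, d mod 4 = 1, so disc(K) = d = -815; |disc(K)| = 815
Imaginary quadratic field, so n = 2, s = r2 = 1, r1 = 0
M = (n!/n^n) * (4/pi)^s * sqrt(|disc(K)|) = (2!/2^2) * (4/pi)^1 * sqrt(815)
= 0.5 * 1.273240 * 28.548205
= 18.1744

18.1744


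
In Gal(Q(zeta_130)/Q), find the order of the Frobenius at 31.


The Frobenius at p in Gal(Q(zeta_n)/Q) = (Z/nZ)* is the class of p, so its order is ord_130(31), the smallest k >= 1 with 31^k = 1 mod 130.
n = 130 = 2 * 5 * 13, phi(130) = 48; the order divides phi(n).
Divisors of 48: 1, 2, 3, 4, 6, 8, 12, 16, 24, 48
Repeated squaring mod 130: 31^1 = 31, 31^2 = 51, 31^4 = 1, 31^8 = 1, 31^16 = 1, 31^32 = 1
Test divisors in increasing order:
  k=1: 31^1 = 31 mod 130
  k=2: 31^2 = 51 mod 130
  k=3: 31^3 = 51 * 31 = 21 mod 130
  k=4: 31^4 = 1 mod 130  <- first divisor giving 1
Order = 4

4


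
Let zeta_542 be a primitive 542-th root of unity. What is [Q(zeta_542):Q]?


The degree equals Euler's totient phi(542).
542 = 2 * 271
phi(542) = 270

270


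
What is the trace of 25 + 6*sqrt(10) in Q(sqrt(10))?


Tr(a + b*sqrt(d)) = (a + b*sqrt(d)) + (a - b*sqrt(d)) = 2a
= 2 * (25)
= 50

50


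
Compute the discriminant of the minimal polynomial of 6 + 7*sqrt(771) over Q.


The element 6 + 7*sqrt(771) has minimal polynomial:
x^2 - 12*x - 37743
Discriminant = (-12)^2 - 4*(-37743)
= 144 + 150972
= 151116

151116


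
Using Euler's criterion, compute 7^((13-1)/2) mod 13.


p = 13 is prime and the exponent is (p-1)/2 = 6, so by Euler's criterion 7^6 = (7/13) = +1 or -1 mod 13.
Compute by square-and-multiply:
  6 = 4 + 2 (binary 110)
  Repeated squaring mod 13: 7^1 = 7, 7^2 = 10, 7^4 = 9
  7^6 = 7^4 * 7^2 = 9 * 10 mod 13
    9 * 10 = 90 = 12 mod 13
  7^6 = 12 mod 13
Result 12 = p - 1 = -1 mod 13: 7 is a quadratic non-residue mod 13. As a residue in [0, p-1] the value is 12.
7^6 mod 13 = 12

12


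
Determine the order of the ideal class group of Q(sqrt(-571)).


K = Q(sqrt(-571)). d mod 4 = 1, so D = disc(K) = d = -571
h(K) equals the number of primitive reduced positive-definite forms (a, b, c) = a*x^2 + b*x*y + c*y^2 with b^2 - 4ac = D,
where reduced means |b| <= a <= c, with b >= 0 whenever |b| = a or a = c, and primitive means gcd(a, b, c) = 1.
Reduced forces 3a^2 <= |D| = 571, so 1 <= a <= 13; b must have the parity of D, and c = (b^2 - D)/(4a) must be an integer >= a.
Enumerate a = 1..13, b in [-a, a]:
  a=1: (1, 1, 143)  [1]
  a=2..4: none
  a=5: (5, -3, 29), (5, 3, 29)  [2]
  a=6..10: none
  a=11: (11, -1, 13), (11, 1, 13)  [2]
  a=12..13: none
Total reduced forms: 1 + 2 + 2 = 5
h = 5

5


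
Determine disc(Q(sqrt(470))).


For K = Q(sqrt(d)) with d squarefree: disc(K) = d if d = 1 mod 4, and disc(K) = 4d if d = 2 or 3 mod 4.
Here d = 470, and d mod 4 = 2.
d = 2 mod 4, not 1 (O_K = Z[sqrt(d)]), so disc(K) = 4d = 4 * (470) = 1880

1880


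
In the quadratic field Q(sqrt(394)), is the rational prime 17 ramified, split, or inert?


K = Q(sqrt(394)). Since d mod 4 = 2, disc(K) = 1576.
Check p | disc: 1576 mod 17 = 12.
p does not divide disc. Compute Legendre symbol (d/p):
3^((17-1)/2) mod 17 = -1
(d/p) = -1, so p is inert: (p) stays prime with e=1, f=2, g=1.
Therefore p is inert.

inert


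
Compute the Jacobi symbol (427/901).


Compute (427/901) via quadratic reciprocity:
  reciprocity: (427/901) -> +(901/427)
  reduce: (47/427)
  reciprocity: (47/427) -> -(427/47)
  reduce: (4/47)
  pull out 2: (2/47) = +1  (since 47 mod 8 = 7)
  pull out 2: (2/47) = +1  (since 47 mod 8 = 7)
  (1/47) = 1
Product of signs = -1

-1


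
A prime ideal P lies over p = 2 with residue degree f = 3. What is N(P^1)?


N(P^a) = p^(a*f)
= 2^(1*3)
= 2^3
= 8

8


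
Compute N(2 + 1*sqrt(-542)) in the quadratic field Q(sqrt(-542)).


N(a + b*sqrt(d)) = a^2 - d*b^2
= (2)^2 - (-542)*(1)^2
= 4 + 542
= 546

546


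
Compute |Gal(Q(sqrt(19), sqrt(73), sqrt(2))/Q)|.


The 3 square roots of distinct primes are multiplicatively independent over Q,
so [K:Q] = 2^3 and Gal(K/Q) is isomorphic to (Z/2Z)^3.
|Gal| = 2^3 = 8

8


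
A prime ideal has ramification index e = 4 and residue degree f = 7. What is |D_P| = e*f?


|D_P| = e * f
= 4 * 7
= 28

28


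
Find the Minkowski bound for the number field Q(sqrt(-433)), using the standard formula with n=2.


d = -433, d mod 4 = 3, so disc(K) = 4d = -1732; |disc(K)| = 1732
Imaginary quadratic field, so n = 2, s = r2 = 1, r1 = 0
M = (n!/n^n) * (4/pi)^s * sqrt(|disc(K)|) = (2!/2^2) * (4/pi)^1 * sqrt(1732)
= 0.5 * 1.273240 * 41.617304
= 26.4944

26.4944


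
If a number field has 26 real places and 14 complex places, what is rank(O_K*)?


By Dirichlet's unit theorem:
rank = r1 + r2 - 1
= 26 + 14 - 1
= 39

39


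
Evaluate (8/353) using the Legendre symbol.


p = 353 is prime, so compute (8/353) with the reciprocity algorithm (Jacobi-symbol steps: pull out 2s via (2/n), flip via reciprocity, reduce):
  pull out 2: (2/353) = +1  (since 353 mod 8 = 1)
  pull out 2: (2/353) = +1  (since 353 mod 8 = 1)
  pull out 2: (2/353) = +1  (since 353 mod 8 = 1)
  (1/353) = 1
Product of signs = 1
(8/353) = 1

1


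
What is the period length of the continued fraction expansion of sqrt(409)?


Run the CF algorithm for sqrt(409).
a_0 = floor(sqrt(409)) = 20; set m_0=0, q_0=1.
Recurrence: m' = q*a - m,  q' = (d - m'^2)/q,  a' = floor((a_0 + m')/q').
  step 1: m=20, q=9, a=4
  step 2: m=16, q=17, a=2
  step 3: m=18, q=5, a=7
  step 4: m=17, q=24, a=1
  step 5: m=7, q=15, a=1
  step 6: m=8, q=23, a=1
  step 7: m=15, q=8, a=4
  step 8: m=17, q=15, a=2
  step 9: m=13, q=16, a=2
  step 10: m=19, q=3, a=13
  step 11: m=20, q=3, a=13
  step 12: m=19, q=16, a=2
  step 13: m=13, q=15, a=2
  step 14: m=17, q=8, a=4
  step 15: m=15, q=23, a=1
  step 16: m=8, q=15, a=1
  step 17: m=7, q=24, a=1
  step 18: m=17, q=5, a=7
  step 19: m=18, q=17, a=2
  step 20: m=16, q=9, a=4
  step 21: m=20, q=1, a=40
a_21 = 2*a_0 = 40, so the period closes here.
sqrt(409) = [20; 4, 2, 7, 1, 1, 1, 4, 2, 2, 13, 13, 2, 2, 4, 1, 1, 1, 7, 2, 4, 40]
Period length = 21

21


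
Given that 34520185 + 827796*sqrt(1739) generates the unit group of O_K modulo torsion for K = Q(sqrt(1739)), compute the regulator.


epsilon = 34520185 + 827796*sqrt(1739)
= 6.9040e+07
R = ln(6.9040e+07)
= 18.0502

18.0502


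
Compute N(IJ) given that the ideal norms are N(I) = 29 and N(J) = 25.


N(IJ) = N(I) * N(J)
= 29 * 25
= 725

725


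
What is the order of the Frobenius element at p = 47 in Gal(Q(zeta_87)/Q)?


The Frobenius at p in Gal(Q(zeta_n)/Q) = (Z/nZ)* is the class of p, so its order is ord_87(47), the smallest k >= 1 with 47^k = 1 mod 87.
n = 87 = 3 * 29, phi(87) = 56; the order divides phi(n).
Divisors of 56: 1, 2, 4, 7, 8, 14, 28, 56
Repeated squaring mod 87: 47^1 = 47, 47^2 = 34, 47^4 = 25, 47^8 = 16, 47^16 = 82, 47^32 = 25
Test divisors in increasing order:
  k=1: 47^1 = 47 mod 87
  k=2: 47^2 = 34 mod 87
  k=4: 47^4 = 25 mod 87
  k=7: 47^7 = 25 * 34 * 47 = 17 mod 87
  k=8: 47^8 = 16 mod 87
  k=14: 47^14 = 16 * 25 * 34 = 28 mod 87
  k=28: 47^28 = 82 * 16 * 25 = 1 mod 87  <- first divisor giving 1
Order = 28

28


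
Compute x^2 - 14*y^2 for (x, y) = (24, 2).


x^2 - d*y^2
= 24^2 - 14*2^2
= 576 - 56
= 520

520


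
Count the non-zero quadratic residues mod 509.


For prime p, the number of non-zero quadratic residues is (p-1)/2.
= (509-1)/2
= 254

254


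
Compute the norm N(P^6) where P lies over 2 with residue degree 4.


N(P^a) = p^(a*f)
= 2^(6*4)
= 2^24
= 16777216

16777216


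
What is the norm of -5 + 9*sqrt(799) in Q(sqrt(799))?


N(a + b*sqrt(d)) = a^2 - d*b^2
= (-5)^2 - (799)*(9)^2
= 25 - 64719
= -64694

-64694


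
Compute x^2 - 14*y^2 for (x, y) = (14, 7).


x^2 - d*y^2
= 14^2 - 14*7^2
= 196 - 686
= -490

-490


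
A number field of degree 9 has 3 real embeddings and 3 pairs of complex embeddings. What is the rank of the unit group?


By Dirichlet's unit theorem:
rank = r1 + r2 - 1
= 3 + 3 - 1
= 5

5


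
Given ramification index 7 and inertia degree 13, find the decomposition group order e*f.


|D_P| = e * f
= 7 * 13
= 91

91


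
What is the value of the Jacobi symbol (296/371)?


Compute (296/371) via quadratic reciprocity:
  pull out 2: (2/371) = -1  (since 371 mod 8 = 3)
  pull out 2: (2/371) = -1  (since 371 mod 8 = 3)
  pull out 2: (2/371) = -1  (since 371 mod 8 = 3)
  reciprocity: (37/371) -> +(371/37)
  reduce: (1/37)
  (1/37) = 1
Product of signs = -1

-1


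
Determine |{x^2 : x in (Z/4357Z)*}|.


For prime p, the number of non-zero quadratic residues is (p-1)/2.
= (4357-1)/2
= 2178

2178


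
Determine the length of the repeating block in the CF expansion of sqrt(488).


Run the CF algorithm for sqrt(488).
a_0 = floor(sqrt(488)) = 22; set m_0=0, q_0=1.
Recurrence: m' = q*a - m,  q' = (d - m'^2)/q,  a' = floor((a_0 + m')/q').
  step 1: m=22, q=4, a=11
  step 2: m=22, q=1, a=44
a_2 = 2*a_0 = 44, so the period closes here.
sqrt(488) = [22; 11, 44]
Period length = 2

2


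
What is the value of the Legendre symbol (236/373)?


p = 373 is prime, so compute (236/373) with the reciprocity algorithm (Jacobi-symbol steps: pull out 2s via (2/n), flip via reciprocity, reduce):
  pull out 2: (2/373) = -1  (since 373 mod 8 = 5)
  pull out 2: (2/373) = -1  (since 373 mod 8 = 5)
  reciprocity: (59/373) -> +(373/59)
  reduce: (19/59)
  reciprocity: (19/59) -> -(59/19)
  reduce: (2/19)
  pull out 2: (2/19) = -1  (since 19 mod 8 = 3)
  (1/19) = 1
Product of signs = 1
(236/373) = 1

1


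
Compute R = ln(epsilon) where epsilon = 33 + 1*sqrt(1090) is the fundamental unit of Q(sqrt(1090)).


epsilon = 33 + 1*sqrt(1090)
= 66.0151
R = ln(66.0151)
= 4.1899

4.1899


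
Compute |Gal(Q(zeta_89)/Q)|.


|Gal(Q(zeta_89)/Q)| = phi(89)
= 88

88


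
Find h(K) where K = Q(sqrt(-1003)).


K = Q(sqrt(-1003)). d mod 4 = 1, so D = disc(K) = d = -1003
h(K) equals the number of primitive reduced positive-definite forms (a, b, c) = a*x^2 + b*x*y + c*y^2 with b^2 - 4ac = D,
where reduced means |b| <= a <= c, with b >= 0 whenever |b| = a or a = c, and primitive means gcd(a, b, c) = 1.
Reduced forces 3a^2 <= |D| = 1003, so 1 <= a <= 18; b must have the parity of D, and c = (b^2 - D)/(4a) must be an integer >= a.
Enumerate a = 1..18, b in [-a, a]:
  a=1: (1, 1, 251)  [1]
  a=2..10: none
  a=11: (11, -3, 23), (11, 3, 23)  [2]
  a=12..16: none
  a=17: (17, 17, 19)  [1]
  a=18: none
Total reduced forms: 1 + 2 + 1 = 4
h = 4

4


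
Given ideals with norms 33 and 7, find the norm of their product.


N(IJ) = N(I) * N(J)
= 33 * 7
= 231

231


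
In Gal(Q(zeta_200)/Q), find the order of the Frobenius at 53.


The Frobenius at p in Gal(Q(zeta_n)/Q) = (Z/nZ)* is the class of p, so its order is ord_200(53), the smallest k >= 1 with 53^k = 1 mod 200.
n = 200 = 2^3 * 5^2, phi(200) = 80; the order divides phi(n).
Divisors of 80: 1, 2, 4, 5, 8, 10, 16, 20, 40, 80
Repeated squaring mod 200: 53^1 = 53, 53^2 = 9, 53^4 = 81, 53^8 = 161, 53^16 = 121, 53^32 = 41, 53^64 = 81
Test divisors in increasing order:
  k=1: 53^1 = 53 mod 200
  k=2: 53^2 = 9 mod 200
  k=4: 53^4 = 81 mod 200
  k=5: 53^5 = 81 * 53 = 93 mod 200
  k=8: 53^8 = 161 mod 200
  k=10: 53^10 = 161 * 9 = 49 mod 200
  k=16: 53^16 = 121 mod 200
  k=20: 53^20 = 121 * 81 = 1 mod 200  <- first divisor giving 1
Order = 20

20


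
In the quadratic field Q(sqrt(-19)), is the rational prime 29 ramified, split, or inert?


K = Q(sqrt(-19)). Since d mod 4 = 1, disc(K) = -19.
Check p | disc: -19 mod 29 = 10.
p does not divide disc. Compute Legendre symbol (d/p):
10^((29-1)/2) mod 29 = -1
(d/p) = -1, so p is inert: (p) stays prime with e=1, f=2, g=1.
Therefore p is inert.

inert


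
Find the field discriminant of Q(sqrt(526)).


For K = Q(sqrt(d)) with d squarefree: disc(K) = d if d = 1 mod 4, and disc(K) = 4d if d = 2 or 3 mod 4.
Here d = 526, and d mod 4 = 2.
d = 2 mod 4, not 1 (O_K = Z[sqrt(d)]), so disc(K) = 4d = 4 * (526) = 2104

2104


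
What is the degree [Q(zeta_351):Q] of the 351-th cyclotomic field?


The degree equals Euler's totient phi(351).
351 = 3^3 * 13
phi(351) = 216

216


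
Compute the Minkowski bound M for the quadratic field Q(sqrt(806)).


d = 806, d mod 4 = 2, so disc(K) = 4d = 3224; |disc(K)| = 3224
Real quadratic field, so n = 2, s = r2 = 0, r1 = 2
M = (n!/n^n) * (4/pi)^s * sqrt(|disc(K)|) = (2!/2^2) * (4/pi)^0 * sqrt(3224)
= 0.5 * 1.000000 * 56.780278
= 28.3901

28.3901


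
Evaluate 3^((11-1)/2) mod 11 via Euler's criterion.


p = 11 is prime and the exponent is (p-1)/2 = 5, so by Euler's criterion 3^5 = (3/11) = +1 or -1 mod 11.
Compute by square-and-multiply:
  5 = 4 + 1 (binary 101)
  Repeated squaring mod 11: 3^1 = 3, 3^2 = 9, 3^4 = 4
  3^5 = 3^4 * 3^1 = 4 * 3 mod 11
    4 * 3 = 12 = 1 mod 11
  3^5 = 1 mod 11
Result 1: 3 is a quadratic residue mod 11.
3^5 mod 11 = 1

1


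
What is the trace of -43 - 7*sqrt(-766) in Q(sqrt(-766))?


Tr(a + b*sqrt(d)) = (a + b*sqrt(d)) + (a - b*sqrt(d)) = 2a
= 2 * (-43)
= -86

-86


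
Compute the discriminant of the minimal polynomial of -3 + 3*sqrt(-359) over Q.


The element -3 + 3*sqrt(-359) has minimal polynomial:
x^2 + 6*x + 3240
Discriminant = (6)^2 - 4*(3240)
= 36 - 12960
= -12924

-12924


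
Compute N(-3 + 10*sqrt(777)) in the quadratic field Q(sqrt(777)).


N(a + b*sqrt(d)) = a^2 - d*b^2
= (-3)^2 - (777)*(10)^2
= 9 - 77700
= -77691

-77691


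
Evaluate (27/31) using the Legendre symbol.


p = 31 is prime, so compute (27/31) with the reciprocity algorithm (Jacobi-symbol steps: pull out 2s via (2/n), flip via reciprocity, reduce):
  reciprocity: (27/31) -> -(31/27)
  reduce: (4/27)
  pull out 2: (2/27) = -1  (since 27 mod 8 = 3)
  pull out 2: (2/27) = -1  (since 27 mod 8 = 3)
  (1/27) = 1
Product of signs = -1
(27/31) = -1

-1


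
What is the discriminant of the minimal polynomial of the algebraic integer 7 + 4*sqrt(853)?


The element 7 + 4*sqrt(853) has minimal polynomial:
x^2 - 14*x - 13599
Discriminant = (-14)^2 - 4*(-13599)
= 196 + 54396
= 54592

54592


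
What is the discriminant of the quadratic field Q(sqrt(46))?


For K = Q(sqrt(d)) with d squarefree: disc(K) = d if d = 1 mod 4, and disc(K) = 4d if d = 2 or 3 mod 4.
Here d = 46, and d mod 4 = 2.
d = 2 mod 4, not 1 (O_K = Z[sqrt(d)]), so disc(K) = 4d = 4 * (46) = 184

184


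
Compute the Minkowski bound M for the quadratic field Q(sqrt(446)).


d = 446, d mod 4 = 2, so disc(K) = 4d = 1784; |disc(K)| = 1784
Real quadratic field, so n = 2, s = r2 = 0, r1 = 2
M = (n!/n^n) * (4/pi)^s * sqrt(|disc(K)|) = (2!/2^2) * (4/pi)^0 * sqrt(1784)
= 0.5 * 1.000000 * 42.237424
= 21.1187

21.1187


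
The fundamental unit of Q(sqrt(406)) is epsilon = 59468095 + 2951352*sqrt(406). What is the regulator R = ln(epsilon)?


epsilon = 59468095 + 2951352*sqrt(406)
= 1.1894e+08
R = ln(1.1894e+08)
= 18.5941

18.5941


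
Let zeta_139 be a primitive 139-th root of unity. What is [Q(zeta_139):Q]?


The degree equals Euler's totient phi(139).
139 = 139
phi(139) = 138

138


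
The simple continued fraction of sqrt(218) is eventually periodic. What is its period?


Run the CF algorithm for sqrt(218).
a_0 = floor(sqrt(218)) = 14; set m_0=0, q_0=1.
Recurrence: m' = q*a - m,  q' = (d - m'^2)/q,  a' = floor((a_0 + m')/q').
  step 1: m=14, q=22, a=1
  step 2: m=8, q=7, a=3
  step 3: m=13, q=7, a=3
  step 4: m=8, q=22, a=1
  step 5: m=14, q=1, a=28
a_5 = 2*a_0 = 28, so the period closes here.
sqrt(218) = [14; 1, 3, 3, 1, 28]
Period length = 5

5


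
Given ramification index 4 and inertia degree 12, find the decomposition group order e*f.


|D_P| = e * f
= 4 * 12
= 48

48


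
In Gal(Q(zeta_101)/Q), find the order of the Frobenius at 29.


The Frobenius at p in Gal(Q(zeta_n)/Q) = (Z/nZ)* is the class of p, so its order is ord_101(29), the smallest k >= 1 with 29^k = 1 mod 101.
n = 101 = 101, phi(101) = 100; the order divides phi(n).
Divisors of 100: 1, 2, 4, 5, 10, 20, 25, 50, 100
Repeated squaring mod 101: 29^1 = 29, 29^2 = 33, 29^4 = 79, 29^8 = 80, 29^16 = 37, 29^32 = 56, 29^64 = 5
Test divisors in increasing order:
  k=1: 29^1 = 29 mod 101
  k=2: 29^2 = 33 mod 101
  k=4: 29^4 = 79 mod 101
  k=5: 29^5 = 79 * 29 = 69 mod 101
  k=10: 29^10 = 80 * 33 = 14 mod 101
  k=20: 29^20 = 37 * 79 = 95 mod 101
  k=25: 29^25 = 37 * 80 * 29 = 91 mod 101
  k=50: 29^50 = 56 * 37 * 33 = 100 mod 101
  k=100: 29^100 = 5 * 56 * 79 = 1 mod 101  <- first divisor giving 1
Order = 100

100


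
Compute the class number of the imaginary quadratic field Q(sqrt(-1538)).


K = Q(sqrt(-1538)). d mod 4 = 2, so D = disc(K) = 4d = -6152
h(K) equals the number of primitive reduced positive-definite forms (a, b, c) = a*x^2 + b*x*y + c*y^2 with b^2 - 4ac = D,
where reduced means |b| <= a <= c, with b >= 0 whenever |b| = a or a = c, and primitive means gcd(a, b, c) = 1.
Reduced forces 3a^2 <= |D| = 6152, so 1 <= a <= 45; b must have the parity of D, and c = (b^2 - D)/(4a) must be an integer >= a.
Enumerate a = 1..45, b in [-a, a]:
  a=1: (1, 0, 1538)  [1]
  a=2: (2, 0, 769)  [1]
  a=3: (3, -2, 513), (3, 2, 513)  [2]
  a=4..5: none
  a=6: (6, -4, 257), (6, 4, 257)  [2]
  a=7: (7, -6, 221), (7, 6, 221)  [2]
  a=8: none
  a=9: (9, -2, 171), (9, 2, 171)  [2]
  a=10..12: none
  a=13: (13, -6, 119), (13, 6, 119)  [2]
  a=14: (14, -8, 111), (14, 8, 111)  [2]
  a=15..16: none
  a=17: (17, -6, 91), (17, 6, 91)  [2]
  a=18: (18, -16, 89), (18, 16, 89)  [2]
  a=19: (19, -2, 81), (19, 2, 81)  [2]
  a=20: none
  a=21: (21, -20, 78), (21, -8, 74), (21, 8, 74), (21, 20, 78)  [4]
  a=22: none
  a=23: (23, -14, 69), (23, 14, 69)  [2]
  a=24..25: none
  a=26: (26, -20, 63), (26, 20, 63)  [2]
  a=27: (27, -2, 57), (27, 2, 57)  [2]
  a=28: none
  a=29: (29, -24, 58), (29, 24, 58)  [2]
  a=30..33: none
  a=34: (34, -28, 51), (34, 28, 51)  [2]
  a=35..36: none
  a=37: (37, -8, 42), (37, 8, 42)  [2]
  a=38: (38, -36, 49), (38, 36, 49)  [2]
  a=39: (39, -32, 46), (39, -20, 42), (39, 20, 42), (39, 32, 46)  [4]
  a=40: none
  a=41: (41, -30, 43), (41, 30, 43)  [2]
  a=42..45: none
Total reduced forms: 1 + 1 + 2 + 2 + 2 + 2 + 2 + 2 + 2 + 2 + 2 + 4 + 2 + 2 + 2 + 2 + 2 + 2 + 2 + 4 + 2 = 44
h = 44

44


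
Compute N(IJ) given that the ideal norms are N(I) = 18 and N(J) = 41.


N(IJ) = N(I) * N(J)
= 18 * 41
= 738

738


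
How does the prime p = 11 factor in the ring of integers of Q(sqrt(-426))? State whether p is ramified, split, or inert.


K = Q(sqrt(-426)). Since d mod 4 = 2, disc(K) = -1704.
Check p | disc: -1704 mod 11 = 1.
p does not divide disc. Compute Legendre symbol (d/p):
3^((11-1)/2) mod 11 = 1
(d/p) = 1, so p splits: (p) = P*P' with e=1, f=1, g=2.
Therefore p is split.

split


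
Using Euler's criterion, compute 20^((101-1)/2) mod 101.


p = 101 is prime and the exponent is (p-1)/2 = 50, so by Euler's criterion 20^50 = (20/101) = +1 or -1 mod 101.
Compute by square-and-multiply:
  50 = 32 + 16 + 2 (binary 110010)
  Repeated squaring mod 101: 20^1 = 20, 20^2 = 97, 20^4 = 16, 20^8 = 54, 20^16 = 88, 20^32 = 68
  20^50 = 20^32 * 20^16 * 20^2 = 68 * 88 * 97 mod 101
    68 * 88 = 5984 = 25 mod 101
    25 * 97 = 2425 = 1 mod 101
  20^50 = 1 mod 101
Result 1: 20 is a quadratic residue mod 101.
20^50 mod 101 = 1

1


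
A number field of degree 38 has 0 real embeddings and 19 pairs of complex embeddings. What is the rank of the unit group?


By Dirichlet's unit theorem:
rank = r1 + r2 - 1
= 0 + 19 - 1
= 18

18


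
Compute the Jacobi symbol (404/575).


Compute (404/575) via quadratic reciprocity:
  pull out 2: (2/575) = +1  (since 575 mod 8 = 7)
  pull out 2: (2/575) = +1  (since 575 mod 8 = 7)
  reciprocity: (101/575) -> +(575/101)
  reduce: (70/101)
  pull out 2: (2/101) = -1  (since 101 mod 8 = 5)
  reciprocity: (35/101) -> +(101/35)
  reduce: (31/35)
  reciprocity: (31/35) -> -(35/31)
  reduce: (4/31)
  pull out 2: (2/31) = +1  (since 31 mod 8 = 7)
  pull out 2: (2/31) = +1  (since 31 mod 8 = 7)
  (1/31) = 1
Product of signs = 1

1


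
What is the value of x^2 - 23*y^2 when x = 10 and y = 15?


x^2 - d*y^2
= 10^2 - 23*15^2
= 100 - 5175
= -5075

-5075


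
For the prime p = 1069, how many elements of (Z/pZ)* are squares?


For prime p, the number of non-zero quadratic residues is (p-1)/2.
= (1069-1)/2
= 534

534


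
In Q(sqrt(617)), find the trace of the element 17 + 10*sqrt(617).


Tr(a + b*sqrt(d)) = (a + b*sqrt(d)) + (a - b*sqrt(d)) = 2a
= 2 * (17)
= 34

34


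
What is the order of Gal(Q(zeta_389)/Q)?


|Gal(Q(zeta_389)/Q)| = phi(389)
= 388

388


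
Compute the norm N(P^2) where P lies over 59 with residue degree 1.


N(P^a) = p^(a*f)
= 59^(2*1)
= 59^2
= 3481

3481


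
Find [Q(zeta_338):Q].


The degree equals Euler's totient phi(338).
338 = 2 * 13^2
phi(338) = 156

156


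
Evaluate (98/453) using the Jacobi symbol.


Compute (98/453) via quadratic reciprocity:
  pull out 2: (2/453) = -1  (since 453 mod 8 = 5)
  reciprocity: (49/453) -> +(453/49)
  reduce: (12/49)
  pull out 2: (2/49) = +1  (since 49 mod 8 = 1)
  pull out 2: (2/49) = +1  (since 49 mod 8 = 1)
  reciprocity: (3/49) -> +(49/3)
  reduce: (1/3)
  (1/3) = 1
Product of signs = -1

-1


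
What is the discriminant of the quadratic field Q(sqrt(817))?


For K = Q(sqrt(d)) with d squarefree: disc(K) = d if d = 1 mod 4, and disc(K) = 4d if d = 2 or 3 mod 4.
Here d = 817, and d mod 4 = 1.
d = 1 mod 4 (O_K = Z[(1+sqrt(d))/2]), so disc(K) = d = 817

817


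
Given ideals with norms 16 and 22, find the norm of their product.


N(IJ) = N(I) * N(J)
= 16 * 22
= 352

352


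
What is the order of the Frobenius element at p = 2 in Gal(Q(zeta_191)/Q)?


The Frobenius at p in Gal(Q(zeta_n)/Q) = (Z/nZ)* is the class of p, so its order is ord_191(2), the smallest k >= 1 with 2^k = 1 mod 191.
n = 191 = 191, phi(191) = 190; the order divides phi(n).
Divisors of 190: 1, 2, 5, 10, 19, 38, 95, 190
Repeated squaring mod 191: 2^1 = 2, 2^2 = 4, 2^4 = 16, 2^8 = 65, 2^16 = 23, 2^32 = 147, 2^64 = 26, 2^128 = 103
Test divisors in increasing order:
  k=1: 2^1 = 2 mod 191
  k=2: 2^2 = 4 mod 191
  k=5: 2^5 = 16 * 2 = 32 mod 191
  k=10: 2^10 = 65 * 4 = 69 mod 191
  k=19: 2^19 = 23 * 4 * 2 = 184 mod 191
  k=38: 2^38 = 147 * 16 * 4 = 49 mod 191
  k=95: 2^95 = 26 * 23 * 65 * 16 * 4 * 2 = 1 mod 191  <- first divisor giving 1
Order = 95

95


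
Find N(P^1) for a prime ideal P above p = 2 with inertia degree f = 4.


N(P^a) = p^(a*f)
= 2^(1*4)
= 2^4
= 16

16


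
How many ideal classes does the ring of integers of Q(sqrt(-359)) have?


K = Q(sqrt(-359)). d mod 4 = 1, so D = disc(K) = d = -359
h(K) equals the number of primitive reduced positive-definite forms (a, b, c) = a*x^2 + b*x*y + c*y^2 with b^2 - 4ac = D,
where reduced means |b| <= a <= c, with b >= 0 whenever |b| = a or a = c, and primitive means gcd(a, b, c) = 1.
Reduced forces 3a^2 <= |D| = 359, so 1 <= a <= 10; b must have the parity of D, and c = (b^2 - D)/(4a) must be an integer >= a.
Enumerate a = 1..10, b in [-a, a]:
  a=1: (1, 1, 90)  [1]
  a=2: (2, -1, 45), (2, 1, 45)  [2]
  a=3: (3, -1, 30), (3, 1, 30)  [2]
  a=4: (4, -3, 23), (4, 3, 23)  [2]
  a=5: (5, -1, 18), (5, 1, 18)  [2]
  a=6: (6, -5, 16), (6, -1, 15), (6, 1, 15), (6, 5, 16)  [4]
  a=7: none
  a=8: (8, -5, 12), (8, 5, 12)  [2]
  a=9: (9, -1, 10), (9, 1, 10)  [2]
  a=10: (10, -9, 11), (10, 9, 11)  [2]
Total reduced forms: 1 + 2 + 2 + 2 + 2 + 4 + 2 + 2 + 2 = 19
h = 19

19
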